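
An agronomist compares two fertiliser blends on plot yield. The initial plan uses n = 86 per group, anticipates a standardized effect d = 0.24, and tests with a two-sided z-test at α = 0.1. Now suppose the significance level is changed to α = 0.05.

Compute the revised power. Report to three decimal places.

δ = d·√(n/2) = 0.24 × √(86/2) = 1.5738 (unchanged). New critical value: z_{0.025} = 1.960.
Revised power = Φ(δ − 1.960) + Φ(−δ − 1.960) = Φ(-0.386) + Φ(-3.534) = 0.3497 + 0.0002 = 0.3499.

Power ≈ 0.350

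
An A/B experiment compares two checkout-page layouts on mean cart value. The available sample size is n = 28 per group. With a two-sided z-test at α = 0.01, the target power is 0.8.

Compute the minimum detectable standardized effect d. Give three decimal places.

d ≈ 0.913

Required noncentrality: δ = z_{0.005} + z_{0.20} = 2.576 + 0.842 = 3.417.
(Lower-tail contribution to power is negligible for δ > 0.)
δ = d·√(n/2) ⇒ d = δ/√(n/2) = 3.417/√(28/2) = 0.9134.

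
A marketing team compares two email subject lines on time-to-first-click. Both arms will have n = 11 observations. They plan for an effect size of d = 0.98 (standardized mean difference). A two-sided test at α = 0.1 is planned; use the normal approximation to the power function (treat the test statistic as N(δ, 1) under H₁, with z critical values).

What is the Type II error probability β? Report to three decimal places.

Noncentrality parameter: δ = d·√(n/2) = 0.98 × √(11/2) = 2.2983
Two-sided α = 0.1 → critical value z_{0.05} = 1.645.
Power = Φ(δ − 1.645) + Φ(−δ − 1.645) = Φ(0.653) + Φ(-3.943) = 0.7433 + 0.0000 = 0.7433.
Type II error: β = 1 − power = 1 − 0.7433 = 0.2567.

β ≈ 0.257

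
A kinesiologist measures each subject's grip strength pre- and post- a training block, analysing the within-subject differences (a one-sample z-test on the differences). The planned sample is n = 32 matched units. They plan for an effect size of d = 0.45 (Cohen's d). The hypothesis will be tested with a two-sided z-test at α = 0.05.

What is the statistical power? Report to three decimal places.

Noncentrality parameter: δ = d·√n = 0.45 × √32 = 2.5456
Critical value for a two-sided test at α = 0.05: z_{α/2} = 1.960.
Power = Φ(δ − 1.960) + Φ(−δ − 1.960) = Φ(0.586) + Φ(-4.506) = 0.7209 + 0.0000 = 0.7209.

Power ≈ 0.721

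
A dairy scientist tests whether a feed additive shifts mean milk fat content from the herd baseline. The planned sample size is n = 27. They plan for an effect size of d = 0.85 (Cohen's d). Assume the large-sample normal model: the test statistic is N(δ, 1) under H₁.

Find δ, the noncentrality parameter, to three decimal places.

δ = d·√n = 0.85 × √27 = 4.4167

δ ≈ 4.417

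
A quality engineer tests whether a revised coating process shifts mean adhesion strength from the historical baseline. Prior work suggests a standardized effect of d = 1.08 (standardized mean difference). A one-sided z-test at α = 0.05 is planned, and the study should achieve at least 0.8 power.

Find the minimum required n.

For power 0.8 need Φ(δ − z_{0.05}) = 0.8, so δ = z_{0.05} + z_{0.20} = 1.645 + 0.842 = 2.486.
δ = d·√n ⇒ n = (δ/d)² = (2.486 / 1.08)² = 5.30.
Rounding up, n = 6.

n = 6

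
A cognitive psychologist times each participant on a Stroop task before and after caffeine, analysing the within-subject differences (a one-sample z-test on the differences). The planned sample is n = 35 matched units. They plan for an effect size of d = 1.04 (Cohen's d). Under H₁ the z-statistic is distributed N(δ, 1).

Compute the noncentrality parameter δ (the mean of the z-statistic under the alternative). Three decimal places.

δ = d·√n = 1.04 × √35 = 6.1527

δ ≈ 6.153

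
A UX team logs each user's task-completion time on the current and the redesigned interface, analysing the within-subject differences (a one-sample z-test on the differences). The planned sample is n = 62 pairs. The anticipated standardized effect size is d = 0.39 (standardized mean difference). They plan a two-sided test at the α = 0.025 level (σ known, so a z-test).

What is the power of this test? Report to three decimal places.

Power ≈ 0.797

Noncentrality parameter: δ = d·√n = 0.39 × √62 = 3.0709
Two-sided α = 0.025 → critical value z_{0.0125} = 2.241.
Power = Φ(δ − 2.241) + Φ(−δ − 2.241) = Φ(0.829) + Φ(-5.312) = 0.7966 + 0.0000 = 0.7966.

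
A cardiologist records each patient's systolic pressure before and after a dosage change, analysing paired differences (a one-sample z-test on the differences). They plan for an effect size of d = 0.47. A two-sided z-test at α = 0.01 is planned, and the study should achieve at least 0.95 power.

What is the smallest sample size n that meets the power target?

Set Φ(δ − 2.576) = 0.95; then δ − 2.576 = Φ⁻¹(0.95) = 1.645, giving δ = 4.221.
(Ignoring the negligible lower-tail rejection probability gives the usual closed-form inversion.)
δ = d·√n ⇒ n = (δ/d)² = (4.221 / 0.47)² = 80.64.
Rounding up, n = 81.

n = 81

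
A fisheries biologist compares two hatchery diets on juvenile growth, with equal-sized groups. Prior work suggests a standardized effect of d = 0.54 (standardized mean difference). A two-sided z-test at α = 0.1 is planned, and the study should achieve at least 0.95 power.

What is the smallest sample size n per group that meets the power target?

n = 75 per group

Set Φ(δ − 1.645) = 0.95; then δ − 1.645 = Φ⁻¹(0.95) = 1.645, giving δ = 3.290.
(For δ > 0 the lower-tail rejection region contributes negligibly to power, so the one-term inversion is standard.)
δ = d·√(n/2) ⇒ n = 2(δ/d)² = 2 × (3.290 / 0.54)² = 74.23.
Round up to the next whole unit.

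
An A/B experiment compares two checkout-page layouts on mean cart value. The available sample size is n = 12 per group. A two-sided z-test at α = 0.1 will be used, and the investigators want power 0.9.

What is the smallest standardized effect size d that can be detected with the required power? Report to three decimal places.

Need Φ(δ − 1.645) = 0.9, so δ = 1.645 + 1.282 = 2.926.
(Lower-tail contribution to power is negligible for δ > 0.)
δ = d·√(n/2) ⇒ d = δ/√(n/2) = 2.926/√(12/2) = 1.1947.

d ≈ 1.195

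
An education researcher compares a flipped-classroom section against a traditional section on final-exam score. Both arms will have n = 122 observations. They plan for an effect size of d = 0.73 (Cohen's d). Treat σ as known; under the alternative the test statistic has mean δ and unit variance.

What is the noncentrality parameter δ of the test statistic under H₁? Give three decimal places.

The noncentrality parameter scales effect size by the design's sample-size factor: δ = d·√(n/2) = 0.73 × √(122/2) = 5.7015

δ ≈ 5.701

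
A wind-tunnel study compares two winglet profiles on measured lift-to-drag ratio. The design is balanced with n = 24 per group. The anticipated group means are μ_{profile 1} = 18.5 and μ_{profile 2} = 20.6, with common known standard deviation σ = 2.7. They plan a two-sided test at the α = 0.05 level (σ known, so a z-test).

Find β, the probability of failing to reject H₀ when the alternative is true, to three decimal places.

β ≈ 0.231

Standardized effect: d = |μ_{profile 1} − μ_{profile 2}| / σ = |18.5 − 20.6| / 2.7 = 0.7778
Noncentrality parameter: δ = d·√(n/2) = 0.7778 × √(24/2) = 2.6943
Two-sided α = 0.05 → critical value z_{0.025} = 1.960.
Power = Φ(δ − 1.960) + Φ(−δ − 1.960) = Φ(0.734) + Φ(-4.654) = 0.7686 + 0.0000 = 0.7686.
Type II error: β = 1 − power = 1 − 0.7686 = 0.2314.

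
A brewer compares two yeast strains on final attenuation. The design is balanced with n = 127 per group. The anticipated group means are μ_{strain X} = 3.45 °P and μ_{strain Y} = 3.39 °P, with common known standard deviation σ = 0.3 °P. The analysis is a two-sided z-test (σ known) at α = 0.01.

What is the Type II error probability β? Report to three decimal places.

Standardized effect: d = |μ_{strain X} − μ_{strain Y}| / σ = |3.45 − 3.39| / 0.3 = 0.2000
Noncentrality parameter: λ = d·√(n/2) = 0.2000 × √(127/2) = 1.5937
Two-sided α = 0.01 → critical value z_{0.005} = 2.576.
Power = Φ(λ − 2.576) + Φ(−λ − 2.576) = Φ(-0.982) + Φ(-4.170) = 0.1630 + 0.0000 = 0.1630.
Type II error: β = 1 − power = 1 − 0.1630 = 0.8370.

β ≈ 0.837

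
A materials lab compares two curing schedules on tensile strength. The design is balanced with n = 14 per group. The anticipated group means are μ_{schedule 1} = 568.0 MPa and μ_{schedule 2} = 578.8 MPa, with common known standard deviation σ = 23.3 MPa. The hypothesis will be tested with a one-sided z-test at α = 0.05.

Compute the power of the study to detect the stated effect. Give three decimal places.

Standardized effect: d = |μ_{schedule 1} − μ_{schedule 2}| / σ = |568.0 − 578.8| / 23.3 = 0.4635
Noncentrality parameter: δ = d·√(n/2) = 0.4635 × √(14/2) = 1.2264
One-sided α = 0.05 → critical value z_{0.05} = 1.645.
Power = Φ(δ − 1.645) = Φ(-0.418) = 0.3378.

Power ≈ 0.338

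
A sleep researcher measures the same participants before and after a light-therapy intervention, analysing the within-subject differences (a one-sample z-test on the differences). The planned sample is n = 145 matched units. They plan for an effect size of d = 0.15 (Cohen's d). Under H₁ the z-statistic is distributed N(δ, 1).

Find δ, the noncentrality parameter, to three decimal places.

The noncentrality parameter scales effect size by the design's sample-size factor: δ = d·√n = 0.15 × √145 = 1.8062

δ ≈ 1.806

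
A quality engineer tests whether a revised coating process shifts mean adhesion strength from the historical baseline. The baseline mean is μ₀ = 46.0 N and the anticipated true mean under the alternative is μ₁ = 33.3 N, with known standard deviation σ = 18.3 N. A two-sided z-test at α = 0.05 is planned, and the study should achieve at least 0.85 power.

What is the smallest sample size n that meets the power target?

Standardized effect: d = |μ₁ − μ₀| / σ = |33.3 − 46.0| / 18.3 = 0.6940
For power 0.85 need Φ(δ − z_{0.025}) = 0.85, so δ = z_{0.025} + z_{0.15} = 1.960 + 1.036 = 2.996.
(For δ > 0 the lower-tail rejection region contributes negligibly to power, so the one-term inversion is standard.)
δ = d·√n ⇒ n = (δ/d)² = (2.996 / 0.6940)² = 18.64.
Rounding up, n = 19.

n = 19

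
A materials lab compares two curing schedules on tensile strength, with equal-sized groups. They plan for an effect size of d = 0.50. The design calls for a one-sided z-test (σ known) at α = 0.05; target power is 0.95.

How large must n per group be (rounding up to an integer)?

n = 87 per group

Set Φ(δ − 1.645) = 0.95; then δ − 1.645 = Φ⁻¹(0.95) = 1.645, giving δ = 3.290.
δ = d·√(n/2) ⇒ n = 2(δ/d)² = 2 × (3.290 / 0.50)² = 86.58.
Rounding up, n = 87 per group.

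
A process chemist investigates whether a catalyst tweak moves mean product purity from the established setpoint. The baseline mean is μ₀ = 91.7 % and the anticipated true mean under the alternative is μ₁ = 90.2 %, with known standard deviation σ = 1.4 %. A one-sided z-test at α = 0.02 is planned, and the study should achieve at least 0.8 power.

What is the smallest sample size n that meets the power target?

Standardized effect: d = |μ₁ − μ₀| / σ = |90.2 − 91.7| / 1.4 = 1.0714
For power 0.8 need Φ(δ − z_{0.02}) = 0.8, so δ = z_{0.02} + z_{0.20} = 2.054 + 0.842 = 2.895.
δ = d·√n ⇒ n = (δ/d)² = (2.895 / 1.0714)² = 7.30.
Round up to the next whole unit.

n = 8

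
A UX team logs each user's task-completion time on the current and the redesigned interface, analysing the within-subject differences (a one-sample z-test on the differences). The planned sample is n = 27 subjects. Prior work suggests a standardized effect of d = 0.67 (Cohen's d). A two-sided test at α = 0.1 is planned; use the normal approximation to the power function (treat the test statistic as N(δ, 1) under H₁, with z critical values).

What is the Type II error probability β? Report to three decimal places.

Noncentrality parameter: δ = d·√n = 0.67 × √27 = 3.4814
Two-sided α = 0.1 → critical value z_{0.05} = 1.645.
Power = Φ(δ − 1.645) + Φ(−δ − 1.645) = Φ(1.837) + Φ(-5.126) = 0.9669 + 0.0000 = 0.9669.
Type II error: β = 1 − power = 1 − 0.9669 = 0.0331.

β ≈ 0.033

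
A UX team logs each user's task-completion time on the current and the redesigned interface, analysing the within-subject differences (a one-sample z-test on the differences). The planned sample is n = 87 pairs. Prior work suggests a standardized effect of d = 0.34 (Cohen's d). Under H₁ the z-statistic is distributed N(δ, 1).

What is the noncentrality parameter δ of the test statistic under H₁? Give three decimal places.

δ ≈ 3.171

The noncentrality parameter scales effect size by the design's sample-size factor: δ = d·√n = 0.34 × √87 = 3.1713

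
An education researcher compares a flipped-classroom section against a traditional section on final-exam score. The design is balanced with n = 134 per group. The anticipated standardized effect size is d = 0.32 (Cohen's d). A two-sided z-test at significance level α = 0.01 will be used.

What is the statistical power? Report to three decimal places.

Power ≈ 0.517

Noncentrality parameter: δ = d·√(n/2) = 0.32 × √(134/2) = 2.6193
Critical value for a two-sided test at α = 0.01: z_{α/2} = 2.576.
Power = Φ(δ − 2.576) + Φ(−δ − 2.576) = Φ(0.043) + Φ(-5.195) = 0.5173 + 0.0000 = 0.5173.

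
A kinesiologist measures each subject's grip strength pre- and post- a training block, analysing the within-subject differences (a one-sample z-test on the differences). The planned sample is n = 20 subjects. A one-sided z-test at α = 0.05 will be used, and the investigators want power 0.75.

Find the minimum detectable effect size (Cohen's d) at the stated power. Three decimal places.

d ≈ 0.519

Need Φ(δ − 1.645) = 0.75, so δ = 1.645 + 0.674 = 2.319.
δ = d·√n ⇒ d = δ/√n = 2.319/√20 = 0.5186.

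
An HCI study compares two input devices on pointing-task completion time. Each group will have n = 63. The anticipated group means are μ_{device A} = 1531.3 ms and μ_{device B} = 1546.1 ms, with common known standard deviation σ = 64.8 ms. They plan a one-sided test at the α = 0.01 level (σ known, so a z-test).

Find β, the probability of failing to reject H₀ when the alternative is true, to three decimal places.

Standardized effect: d = |μ_{device A} − μ_{device B}| / σ = |1531.3 − 1546.1| / 64.8 = 0.2284
Noncentrality parameter: δ = d·√(n/2) = 0.2284 × √(63/2) = 1.2819
Critical value for a one-sided test at α = 0.01: z_α = 2.326.
Power = Φ(δ − 2.326) = Φ(-1.044) = 0.1481.
Type II error: β = 1 − power = 1 − 0.1481 = 0.8519.

β ≈ 0.852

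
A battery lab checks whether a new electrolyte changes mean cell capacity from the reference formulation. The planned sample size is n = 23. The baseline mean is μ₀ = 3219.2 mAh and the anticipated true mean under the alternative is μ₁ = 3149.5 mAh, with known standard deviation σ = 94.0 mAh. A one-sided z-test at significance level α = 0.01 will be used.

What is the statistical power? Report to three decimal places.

Standardized effect: d = |μ₁ − μ₀| / σ = |3149.5 − 3219.2| / 94.0 = 0.7415
Noncentrality parameter: δ = d·√n = 0.7415 × √23 = 3.5561
One-sided α = 0.01 → critical value z_{0.01} = 2.326.
Power = Φ(δ − 2.326) = Φ(1.230) = 0.8906.

Power ≈ 0.891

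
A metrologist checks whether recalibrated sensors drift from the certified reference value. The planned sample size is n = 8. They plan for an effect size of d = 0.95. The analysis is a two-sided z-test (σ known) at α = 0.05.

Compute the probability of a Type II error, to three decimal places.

β ≈ 0.234

Noncentrality parameter: δ = d·√n = 0.95 × √8 = 2.6870
Two-sided α = 0.05 → critical value z_{0.025} = 1.960.
Power = Φ(δ − 1.960) + Φ(−δ − 1.960) = Φ(0.727) + Φ(-4.647) = 0.7664 + 0.0000 = 0.7664.
Type II error: β = 1 − power = 1 − 0.7664 = 0.2336.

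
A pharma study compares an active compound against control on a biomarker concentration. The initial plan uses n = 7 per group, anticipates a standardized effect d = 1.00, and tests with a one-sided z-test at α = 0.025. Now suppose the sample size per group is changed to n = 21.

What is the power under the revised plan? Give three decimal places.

Power ≈ 0.900

With n = 21 per group: δ = d·√(n/2) = 1.00 × √(21/2) = 3.2404. Critical value z_{0.025} = 1.960.
Revised power = P(Z > 1.960 − δ) = Φ(1.280) = 0.8998.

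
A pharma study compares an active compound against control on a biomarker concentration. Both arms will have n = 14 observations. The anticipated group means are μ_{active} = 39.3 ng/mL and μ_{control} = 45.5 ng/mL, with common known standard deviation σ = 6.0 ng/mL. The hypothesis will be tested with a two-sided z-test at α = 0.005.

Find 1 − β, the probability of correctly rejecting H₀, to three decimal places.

Power ≈ 0.471

Standardized effect: d = |μ_{active} − μ_{control}| / σ = |39.3 − 45.5| / 6.0 = 1.0333
Noncentrality parameter: δ = d·√(n/2) = 1.0333 × √(14/2) = 2.7339
Two-sided α = 0.005 → critical value z_{0.0025} = 2.807.
Power = Φ(δ − 2.807) + Φ(−δ − 2.807) = Φ(-0.073) + Φ(-5.541) = 0.4709 + 0.0000 = 0.4709.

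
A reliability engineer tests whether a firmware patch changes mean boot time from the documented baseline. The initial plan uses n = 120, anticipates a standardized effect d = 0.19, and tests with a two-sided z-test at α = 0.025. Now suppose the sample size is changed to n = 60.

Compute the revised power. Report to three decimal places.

Power ≈ 0.221

With n = 60: δ = d·√n = 0.19 × √60 = 1.4717. Critical value z_{0.0125} = 2.241.
Revised power = Φ(δ − 2.241) + Φ(−δ − 2.241) = Φ(-0.770) + Φ(-3.713) = 0.2207 + 0.0001 = 0.2209.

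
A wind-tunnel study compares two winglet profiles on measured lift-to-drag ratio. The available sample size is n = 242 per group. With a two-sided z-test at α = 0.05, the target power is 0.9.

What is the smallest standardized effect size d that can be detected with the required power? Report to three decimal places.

Required noncentrality: δ = z_{0.025} + z_{0.10} = 1.960 + 1.282 = 3.242.
(The second rejection-region term Φ(−δ − z_{α/2}) is negligible and dropped.)
δ = d·√(n/2) ⇒ d = δ/√(n/2) = 3.242/√(242/2) = 0.2947.

d ≈ 0.295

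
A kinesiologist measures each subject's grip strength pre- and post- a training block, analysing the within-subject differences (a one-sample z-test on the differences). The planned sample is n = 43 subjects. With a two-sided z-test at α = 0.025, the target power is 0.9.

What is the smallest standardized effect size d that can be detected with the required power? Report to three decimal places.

d ≈ 0.537

Required noncentrality: δ = z_{0.0125} + z_{0.10} = 2.241 + 1.282 = 3.523.
(Lower-tail contribution to power is negligible for δ > 0.)
δ = d·√n ⇒ d = δ/√n = 3.523/√43 = 0.5372.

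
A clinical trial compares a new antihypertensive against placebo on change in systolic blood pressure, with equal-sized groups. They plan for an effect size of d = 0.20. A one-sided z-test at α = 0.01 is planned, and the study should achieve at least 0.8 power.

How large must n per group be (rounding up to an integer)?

n = 502 per group

For power 0.8 need Φ(δ − z_{0.01}) = 0.8, so δ = z_{0.01} + z_{0.20} = 2.326 + 0.842 = 3.168.
δ = d·√(n/2) ⇒ n = 2(δ/d)² = 2 × (3.168 / 0.20)² = 501.80.
Round up to the next whole unit.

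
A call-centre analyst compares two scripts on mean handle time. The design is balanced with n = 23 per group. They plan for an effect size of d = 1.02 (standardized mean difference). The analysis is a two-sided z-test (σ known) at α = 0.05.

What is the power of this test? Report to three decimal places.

Power ≈ 0.933

Noncentrality parameter: δ = d·√(n/2) = 1.02 × √(23/2) = 3.4590
Critical value for a two-sided test at α = 0.05: z_{α/2} = 1.960.
Power = Φ(δ − 1.960) + Φ(−δ − 1.960) = Φ(1.499) + Φ(-5.419) = 0.9331 + 0.0000 = 0.9331.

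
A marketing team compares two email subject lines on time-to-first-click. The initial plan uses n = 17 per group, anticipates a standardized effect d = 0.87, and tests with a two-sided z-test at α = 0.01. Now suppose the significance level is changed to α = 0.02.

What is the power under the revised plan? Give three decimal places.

δ = d·√(n/2) = 0.87 × √(17/2) = 2.5365 (unchanged). New critical value: z_{0.01} = 2.326.
Revised power = Φ(δ − 2.326) + Φ(−δ − 2.326) = Φ(0.210) + Φ(-4.863) = 0.5832 + 0.0000 = 0.5832.

Power ≈ 0.583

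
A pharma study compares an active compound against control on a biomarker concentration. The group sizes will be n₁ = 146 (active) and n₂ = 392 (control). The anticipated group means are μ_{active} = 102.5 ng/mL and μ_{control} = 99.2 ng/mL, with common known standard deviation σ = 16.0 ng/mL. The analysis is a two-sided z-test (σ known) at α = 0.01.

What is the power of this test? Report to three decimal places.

Power ≈ 0.327

Standardized effect: d = |μ_{active} − μ_{control}| / σ = |102.5 − 99.2| / 16.0 = 0.2062
Noncentrality parameter: δ = d / √(1/n₁ + 1/n₂) = 0.2062 / √(1/146 + 1/392) = 2.1273
Critical value for a two-sided test at α = 0.01: z_{α/2} = 2.576.
Power = Φ(δ − 2.576) + Φ(−δ − 2.576) = Φ(-0.449) + Φ(-4.703) = 0.3269 + 0.0000 = 0.3269.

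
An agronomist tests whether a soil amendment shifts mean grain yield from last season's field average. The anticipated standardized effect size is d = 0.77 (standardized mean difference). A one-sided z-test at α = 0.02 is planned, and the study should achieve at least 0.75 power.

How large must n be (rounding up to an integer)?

n = 13

For power 0.75 need Φ(δ − z_{0.02}) = 0.75, so δ = z_{0.02} + z_{0.25} = 2.054 + 0.674 = 2.728.
δ = d·√n ⇒ n = (δ/d)² = (2.728 / 0.77)² = 12.55.
Round up to the next whole unit.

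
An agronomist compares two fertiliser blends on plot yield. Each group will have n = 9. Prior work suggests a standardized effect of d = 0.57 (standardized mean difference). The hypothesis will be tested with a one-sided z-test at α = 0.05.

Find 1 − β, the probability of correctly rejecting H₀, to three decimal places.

Noncentrality parameter: δ = d·√(n/2) = 0.57 × √(9/2) = 1.2092
Critical value for a one-sided test at α = 0.05: z_α = 1.645.
Power = Φ(δ − 1.645) = Φ(-0.436) = 0.3315.

Power ≈ 0.332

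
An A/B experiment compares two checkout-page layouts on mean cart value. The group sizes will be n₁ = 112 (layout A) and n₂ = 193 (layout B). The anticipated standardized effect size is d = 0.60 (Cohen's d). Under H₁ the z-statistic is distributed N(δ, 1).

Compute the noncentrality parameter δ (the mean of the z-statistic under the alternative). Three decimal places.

δ = d / √(1/n₁ + 1/n₂) = 0.60 / √(1/112 + 1/193) = 5.0511

δ ≈ 5.051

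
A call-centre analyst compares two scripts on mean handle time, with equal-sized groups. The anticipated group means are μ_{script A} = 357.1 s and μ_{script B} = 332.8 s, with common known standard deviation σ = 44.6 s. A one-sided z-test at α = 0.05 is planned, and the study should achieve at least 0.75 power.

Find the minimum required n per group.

Standardized effect: d = |μ_{script A} − μ_{script B}| / σ = |357.1 − 332.8| / 44.6 = 0.5448
For power 0.75 need Φ(δ − z_{0.05}) = 0.75, so δ = z_{0.05} + z_{0.25} = 1.645 + 0.674 = 2.319.
δ = d·√(n/2) ⇒ n = 2(δ/d)² = 2 × (2.319 / 0.5448)² = 36.24.
Round up to the next whole unit.

n = 37 per group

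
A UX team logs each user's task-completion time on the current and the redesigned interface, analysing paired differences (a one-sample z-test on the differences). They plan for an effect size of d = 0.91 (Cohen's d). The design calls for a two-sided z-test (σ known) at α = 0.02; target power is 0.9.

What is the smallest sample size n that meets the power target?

n = 16

Set Φ(δ − 2.326) = 0.9; then δ − 2.326 = Φ⁻¹(0.9) = 1.282, giving δ = 3.608.
(For δ > 0 the lower-tail rejection region contributes negligibly to power, so the one-term inversion is standard.)
δ = d·√n ⇒ n = (δ/d)² = (3.608 / 0.91)² = 15.72.
Rounding up, n = 16.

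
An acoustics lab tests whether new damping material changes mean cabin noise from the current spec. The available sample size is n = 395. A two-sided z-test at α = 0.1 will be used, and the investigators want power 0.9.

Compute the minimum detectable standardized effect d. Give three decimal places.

Required noncentrality: δ = z_{0.05} + z_{0.10} = 1.645 + 1.282 = 2.926.
(The second rejection-region term Φ(−δ − z_{α/2}) is negligible and dropped.)
δ = d·√n ⇒ d = δ/√n = 2.926/√395 = 0.1472.

d ≈ 0.147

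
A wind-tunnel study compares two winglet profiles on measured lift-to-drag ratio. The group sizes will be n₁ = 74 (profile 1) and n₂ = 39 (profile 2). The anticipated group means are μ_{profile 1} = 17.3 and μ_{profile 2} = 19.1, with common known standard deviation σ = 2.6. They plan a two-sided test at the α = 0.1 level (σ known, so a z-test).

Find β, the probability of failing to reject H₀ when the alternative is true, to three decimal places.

Standardized effect: d = |μ_{profile 1} − μ_{profile 2}| / σ = |17.3 − 19.1| / 2.6 = 0.6923
Noncentrality parameter: δ = d / √(1/n₁ + 1/n₂) = 0.6923 / √(1/74 + 1/39) = 3.4987
Two-sided α = 0.1 → critical value z_{0.05} = 1.645.
Power = Φ(δ − 1.645) + Φ(−δ − 1.645) = Φ(1.854) + Φ(-5.144) = 0.9681 + 0.0000 = 0.9681.
Type II error: β = 1 − power = 1 − 0.9681 = 0.0319.

β ≈ 0.032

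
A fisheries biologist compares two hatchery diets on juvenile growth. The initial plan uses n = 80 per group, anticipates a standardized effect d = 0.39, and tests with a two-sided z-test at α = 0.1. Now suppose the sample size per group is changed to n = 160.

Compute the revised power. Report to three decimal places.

Power ≈ 0.967

With n = 160 per group: δ = d·√(n/2) = 0.39 × √(160/2) = 3.4883. Critical value z_{0.05} = 1.645.
Revised power = Φ(δ − 1.645) + Φ(−δ − 1.645) = Φ(1.843) + Φ(-5.133) = 0.9674 + 0.0000 = 0.9674.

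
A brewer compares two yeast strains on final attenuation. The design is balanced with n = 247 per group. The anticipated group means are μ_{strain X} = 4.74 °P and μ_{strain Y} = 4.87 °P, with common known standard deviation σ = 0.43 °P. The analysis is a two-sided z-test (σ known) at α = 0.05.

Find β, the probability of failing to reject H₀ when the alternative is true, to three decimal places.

β ≈ 0.081

Standardized effect: d = |μ_{strain X} − μ_{strain Y}| / σ = |4.74 − 4.87| / 0.43 = 0.3023
Noncentrality parameter: λ = d·√(n/2) = 0.3023 × √(247/2) = 3.3598
Two-sided α = 0.05 → critical value z_{0.025} = 1.960.
Power = Φ(λ − 1.960) + Φ(−λ − 1.960) = Φ(1.400) + Φ(-5.320) = 0.9192 + 0.0000 = 0.9192.
Type II error: β = 1 − power = 1 − 0.9192 = 0.0808.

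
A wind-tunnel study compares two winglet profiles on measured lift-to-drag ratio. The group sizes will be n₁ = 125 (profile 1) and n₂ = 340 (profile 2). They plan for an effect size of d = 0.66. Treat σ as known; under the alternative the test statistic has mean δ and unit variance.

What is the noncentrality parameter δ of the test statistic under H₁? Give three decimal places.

δ = d / √(1/n₁ + 1/n₂) = 0.66 / √(1/125 + 1/340) = 6.3097

δ ≈ 6.310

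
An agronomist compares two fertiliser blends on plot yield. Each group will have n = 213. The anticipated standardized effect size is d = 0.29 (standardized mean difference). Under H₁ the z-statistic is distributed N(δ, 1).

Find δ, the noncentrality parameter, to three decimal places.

The noncentrality parameter scales effect size by the design's sample-size factor: δ = d·√(n/2) = 0.29 × √(213/2) = 2.9928

δ ≈ 2.993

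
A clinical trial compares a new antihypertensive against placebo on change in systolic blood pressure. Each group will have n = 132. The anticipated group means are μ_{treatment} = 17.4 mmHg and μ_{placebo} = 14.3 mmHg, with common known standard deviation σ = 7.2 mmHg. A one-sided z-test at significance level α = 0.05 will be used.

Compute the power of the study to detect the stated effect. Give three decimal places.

Power ≈ 0.968

Standardized effect: d = |μ_{treatment} − μ_{placebo}| / σ = |17.4 − 14.3| / 7.2 = 0.4306
Noncentrality parameter: λ = d·√(n/2) = 0.4306 × √(132/2) = 3.4978
One-sided α = 0.05 → critical value z_{0.05} = 1.645.
Power = Φ(λ − 1.645) = Φ(1.853) = 0.9681.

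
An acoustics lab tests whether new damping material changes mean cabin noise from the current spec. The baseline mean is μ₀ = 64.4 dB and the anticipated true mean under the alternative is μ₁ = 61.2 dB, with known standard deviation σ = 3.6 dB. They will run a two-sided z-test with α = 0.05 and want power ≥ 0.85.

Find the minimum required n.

Standardized effect: d = |μ₁ − μ₀| / σ = |61.2 − 64.4| / 3.6 = 0.8889
Set Φ(δ − 1.960) = 0.85; then δ − 1.960 = Φ⁻¹(0.85) = 1.036, giving δ = 2.996.
(The Φ(−δ − z_{α/2}) term is vanishingly small for δ > 0 and is dropped in the standard sample-size formula.)
δ = d·√n ⇒ n = (δ/d)² = (2.996 / 0.8889)² = 11.36.
Round up to the next whole unit.

n = 12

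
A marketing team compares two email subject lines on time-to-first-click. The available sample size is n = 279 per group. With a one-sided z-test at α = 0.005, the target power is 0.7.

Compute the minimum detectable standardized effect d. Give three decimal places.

Required noncentrality: δ = z_{0.005} + z_{0.30} = 2.576 + 0.524 = 3.100.
δ = d·√(n/2) ⇒ d = δ/√(n/2) = 3.100/√(279/2) = 0.2625.

d ≈ 0.262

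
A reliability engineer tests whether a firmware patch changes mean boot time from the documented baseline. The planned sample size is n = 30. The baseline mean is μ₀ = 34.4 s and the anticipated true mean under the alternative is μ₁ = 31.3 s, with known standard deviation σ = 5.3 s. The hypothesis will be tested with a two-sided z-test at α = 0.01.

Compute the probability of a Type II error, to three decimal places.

β ≈ 0.265

Standardized effect: d = |μ₁ − μ₀| / σ = |31.3 − 34.4| / 5.3 = 0.5849
Noncentrality parameter: δ = d·√n = 0.5849 × √30 = 3.2037
Critical value for a two-sided test at α = 0.01: z_{α/2} = 2.576.
Power = Φ(δ − 2.576) + Φ(−δ − 2.576) = Φ(0.628) + Φ(-5.779) = 0.7349 + 0.0000 = 0.7349.
Type II error: β = 1 − power = 1 − 0.7349 = 0.2651.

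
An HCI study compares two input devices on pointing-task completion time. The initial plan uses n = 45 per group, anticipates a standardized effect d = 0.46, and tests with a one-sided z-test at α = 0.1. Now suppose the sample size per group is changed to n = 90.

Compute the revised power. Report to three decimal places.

With n = 90 per group: δ = d·√(n/2) = 0.46 × √(90/2) = 3.0858. Critical value z_{0.1} = 1.282.
Revised power = P(Z > 1.282 − δ) = Φ(1.804) = 0.9644.

Power ≈ 0.964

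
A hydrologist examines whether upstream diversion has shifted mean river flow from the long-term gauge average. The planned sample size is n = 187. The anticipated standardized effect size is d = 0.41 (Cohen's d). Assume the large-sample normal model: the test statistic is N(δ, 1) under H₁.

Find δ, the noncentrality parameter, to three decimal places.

The noncentrality parameter scales effect size by the design's sample-size factor: δ = d·√n = 0.41 × √187 = 5.6067

δ ≈ 5.607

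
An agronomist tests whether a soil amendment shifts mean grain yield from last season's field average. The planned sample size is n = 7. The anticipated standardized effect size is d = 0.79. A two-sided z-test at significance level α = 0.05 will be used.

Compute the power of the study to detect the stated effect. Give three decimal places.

Power ≈ 0.552

Noncentrality parameter: δ = d·√n = 0.79 × √7 = 2.0901
Critical value for a two-sided test at α = 0.05: z_{α/2} = 1.960.
Power = Φ(δ − 1.960) + Φ(−δ − 1.960) = Φ(0.130) + Φ(-4.050) = 0.5518 + 0.0000 = 0.5518.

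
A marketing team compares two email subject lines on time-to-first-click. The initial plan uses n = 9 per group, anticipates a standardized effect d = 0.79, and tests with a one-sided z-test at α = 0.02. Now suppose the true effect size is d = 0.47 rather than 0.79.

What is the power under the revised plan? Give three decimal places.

Power ≈ 0.145

With d = 0.47: δ = d·√(n/2) = 0.47 × √(9/2) = 0.9970. Critical value z_{0.02} = 2.054.
Revised power = Φ(δ − 2.054) = Φ(-1.057) = 0.1453.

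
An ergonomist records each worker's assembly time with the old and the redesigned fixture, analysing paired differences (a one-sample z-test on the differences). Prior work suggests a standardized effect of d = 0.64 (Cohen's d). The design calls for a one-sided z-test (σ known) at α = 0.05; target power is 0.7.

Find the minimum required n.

For power 0.7 need Φ(δ − z_{0.05}) = 0.7, so δ = z_{0.05} + z_{0.30} = 1.645 + 0.524 = 2.169.
δ = d·√n ⇒ n = (δ/d)² = (2.169 / 0.64)² = 11.49.
Rounding up, n = 12.

n = 12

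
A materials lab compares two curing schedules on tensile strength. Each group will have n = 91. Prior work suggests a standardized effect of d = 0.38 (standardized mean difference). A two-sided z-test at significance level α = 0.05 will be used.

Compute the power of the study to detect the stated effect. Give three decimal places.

Power ≈ 0.727

Noncentrality parameter: λ = d·√(n/2) = 0.38 × √(91/2) = 2.5632
Critical value for a two-sided test at α = 0.05: z_{α/2} = 1.960.
Power = Φ(λ − 1.960) + Φ(−λ − 1.960) = Φ(0.603) + Φ(-4.523) = 0.7268 + 0.0000 = 0.7268.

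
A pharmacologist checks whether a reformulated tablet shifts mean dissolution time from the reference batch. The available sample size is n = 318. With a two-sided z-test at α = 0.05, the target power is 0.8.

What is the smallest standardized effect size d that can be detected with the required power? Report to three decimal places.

d ≈ 0.157

Need Φ(δ − 1.960) = 0.8, so δ = 1.960 + 0.842 = 2.802.
(Lower-tail contribution to power is negligible for δ > 0.)
δ = d·√n ⇒ d = δ/√n = 2.802/√318 = 0.1571.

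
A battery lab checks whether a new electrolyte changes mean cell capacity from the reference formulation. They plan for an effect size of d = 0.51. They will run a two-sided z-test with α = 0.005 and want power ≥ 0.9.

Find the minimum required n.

n = 65

For power 0.9 need Φ(δ − z_{0.0025}) = 0.9, so δ = z_{0.0025} + z_{0.10} = 2.807 + 1.282 = 4.089.
(For δ > 0 the lower-tail rejection region contributes negligibly to power, so the one-term inversion is standard.)
δ = d·√n ⇒ n = (δ/d)² = (4.089 / 0.51)² = 64.27.
Round up to the next whole unit.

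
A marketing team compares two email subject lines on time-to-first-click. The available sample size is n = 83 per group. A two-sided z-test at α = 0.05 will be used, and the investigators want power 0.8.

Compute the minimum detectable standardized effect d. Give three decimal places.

d ≈ 0.435

Required noncentrality: δ = z_{0.025} + z_{0.20} = 1.960 + 0.842 = 2.802.
(The second rejection-region term Φ(−δ − z_{α/2}) is negligible and dropped.)
δ = d·√(n/2) ⇒ d = δ/√(n/2) = 2.802/√(83/2) = 0.4349.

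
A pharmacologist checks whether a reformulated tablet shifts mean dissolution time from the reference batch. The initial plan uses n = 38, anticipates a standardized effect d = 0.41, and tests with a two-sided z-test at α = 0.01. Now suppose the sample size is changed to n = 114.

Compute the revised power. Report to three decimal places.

With n = 114: δ = d·√n = 0.41 × √114 = 4.3776. Critical value z_{0.005} = 2.576.
Revised power = Φ(δ − 2.576) + Φ(−δ − 2.576) = Φ(1.802) + Φ(-6.953) = 0.9642 + 0.0000 = 0.9642.

Power ≈ 0.964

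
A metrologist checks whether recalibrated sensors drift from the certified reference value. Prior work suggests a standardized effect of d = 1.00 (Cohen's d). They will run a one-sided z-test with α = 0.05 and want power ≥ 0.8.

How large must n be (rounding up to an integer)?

n = 7

For power 0.8 need Φ(δ − z_{0.05}) = 0.8, so δ = z_{0.05} + z_{0.20} = 1.645 + 0.842 = 2.486.
δ = d·√n ⇒ n = (δ/d)² = (2.486 / 1.00)² = 6.18.
Round up to the next whole unit.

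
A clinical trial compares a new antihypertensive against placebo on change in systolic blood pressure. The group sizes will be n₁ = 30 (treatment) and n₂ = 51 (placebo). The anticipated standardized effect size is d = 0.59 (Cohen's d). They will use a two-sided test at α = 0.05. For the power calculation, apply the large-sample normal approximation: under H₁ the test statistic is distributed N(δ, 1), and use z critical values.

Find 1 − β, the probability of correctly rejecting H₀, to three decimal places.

Noncentrality parameter: δ = d / √(1/n₁ + 1/n₂) = 0.59 / √(1/30 + 1/51) = 2.5642
Two-sided α = 0.05 → critical value z_{0.025} = 1.960.
Power = Φ(δ − 1.960) + Φ(−δ − 1.960) = Φ(0.604) + Φ(-4.524) = 0.7272 + 0.0000 = 0.7272.

Power ≈ 0.727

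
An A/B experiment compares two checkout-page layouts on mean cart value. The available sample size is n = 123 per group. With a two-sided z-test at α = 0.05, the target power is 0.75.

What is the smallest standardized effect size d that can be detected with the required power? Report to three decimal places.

Need Φ(δ − 1.960) = 0.75, so δ = 1.960 + 0.674 = 2.634.
(Lower-tail contribution to power is negligible for δ > 0.)
δ = d·√(n/2) ⇒ d = δ/√(n/2) = 2.634/√(123/2) = 0.3359.

d ≈ 0.336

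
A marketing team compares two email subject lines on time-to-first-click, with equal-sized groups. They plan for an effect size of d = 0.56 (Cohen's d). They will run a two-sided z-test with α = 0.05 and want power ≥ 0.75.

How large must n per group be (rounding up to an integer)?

n = 45 per group

Set Φ(δ − 1.960) = 0.75; then δ − 1.960 = Φ⁻¹(0.75) = 0.674, giving δ = 2.634.
(Ignoring the negligible lower-tail rejection probability gives the usual closed-form inversion.)
δ = d·√(n/2) ⇒ n = 2(δ/d)² = 2 × (2.634 / 0.56)² = 44.26.
Rounding up, n = 45 per group.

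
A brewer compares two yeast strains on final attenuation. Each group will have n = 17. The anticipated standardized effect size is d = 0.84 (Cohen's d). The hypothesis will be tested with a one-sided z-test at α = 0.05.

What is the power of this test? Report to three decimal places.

Noncentrality parameter: δ = d·√(n/2) = 0.84 × √(17/2) = 2.4490
One-sided α = 0.05 → critical value z_{0.05} = 1.645.
Power = Φ(δ − 1.645) = Φ(0.804) = 0.7893.

Power ≈ 0.789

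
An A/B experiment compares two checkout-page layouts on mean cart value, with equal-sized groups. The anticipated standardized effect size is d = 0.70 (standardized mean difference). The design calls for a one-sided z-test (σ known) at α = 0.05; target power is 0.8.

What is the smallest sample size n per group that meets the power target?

For power 0.8 need Φ(δ − z_{0.05}) = 0.8, so δ = z_{0.05} + z_{0.20} = 1.645 + 0.842 = 2.486.
δ = d·√(n/2) ⇒ n = 2(δ/d)² = 2 × (2.486 / 0.70)² = 25.23.
Round up to the next whole unit.

n = 26 per group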